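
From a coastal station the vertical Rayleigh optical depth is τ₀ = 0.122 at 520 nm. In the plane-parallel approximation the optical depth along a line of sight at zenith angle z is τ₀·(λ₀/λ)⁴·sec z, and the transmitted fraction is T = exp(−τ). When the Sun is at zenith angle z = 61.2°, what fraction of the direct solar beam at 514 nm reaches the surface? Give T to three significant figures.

sec 61.2° = 2.0757.
τ = 0.122 × (520/514)⁴ × 2.0757 = 0.122 × 1.0475 × 2.0757 = 0.2653.
T = exp(−0.2653) = 0.7670.

0.767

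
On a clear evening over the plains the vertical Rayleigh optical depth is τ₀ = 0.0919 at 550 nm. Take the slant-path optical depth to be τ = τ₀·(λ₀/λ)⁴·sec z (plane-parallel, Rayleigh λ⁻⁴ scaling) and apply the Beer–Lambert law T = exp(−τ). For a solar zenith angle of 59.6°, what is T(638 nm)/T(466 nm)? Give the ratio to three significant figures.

Airmass: sec 59.6° = 1.9762.
τ(638 nm) = 0.0919 × (550/638)⁴ × 1.9762 = 0.0919 × 0.5523 × 1.9762 = 0.1003.
τ(466 nm) = 0.0919 × (550/466)⁴ × 1.9762 = 0.0919 × 1.9405 × 1.9762 = 0.3524.
T(638)/T(466) = exp(τ_B − τ_A) = exp(0.2521) = 1.2867.

1.29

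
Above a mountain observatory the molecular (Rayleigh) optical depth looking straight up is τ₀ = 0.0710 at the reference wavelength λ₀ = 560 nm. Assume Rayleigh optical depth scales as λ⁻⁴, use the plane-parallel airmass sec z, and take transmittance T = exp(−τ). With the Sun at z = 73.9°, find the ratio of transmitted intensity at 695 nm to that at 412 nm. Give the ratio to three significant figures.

Airmass: sec 73.9° = 3.6060.
τ(695 nm) = 0.0710 × (560/695)⁴ × 3.6060 = 0.0710 × 0.4215 × 3.6060 = 0.1079.
τ(412 nm) = 0.0710 × (560/412)⁴ × 3.6060 = 0.0710 × 3.4132 × 3.6060 = 0.8739.
T(695)/T(412) = exp(τ_B − τ_A) = exp(0.7660) = 2.1510.

2.15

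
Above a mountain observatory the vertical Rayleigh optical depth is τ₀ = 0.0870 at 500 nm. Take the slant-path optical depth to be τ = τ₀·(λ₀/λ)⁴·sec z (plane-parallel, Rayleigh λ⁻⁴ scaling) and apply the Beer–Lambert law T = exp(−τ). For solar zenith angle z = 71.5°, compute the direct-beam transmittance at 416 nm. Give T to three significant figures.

sec 71.5° = 3.1515.
τ = 0.0870 × (500/416)⁴ × 3.1515 = 0.0870 × 2.0869 × 3.1515 = 0.5722.
T = exp(−0.5722) = 0.5643.

0.564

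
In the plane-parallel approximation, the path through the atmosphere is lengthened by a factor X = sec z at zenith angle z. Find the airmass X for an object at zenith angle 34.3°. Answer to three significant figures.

1.21

X = sec z = 1/cos 34.3° = 1/0.8261 = 1.2105.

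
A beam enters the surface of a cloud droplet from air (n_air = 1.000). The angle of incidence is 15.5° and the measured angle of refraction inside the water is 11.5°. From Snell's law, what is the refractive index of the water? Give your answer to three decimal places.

1.340

n = sin θ_i / sin θ_r = sin 15.5° / sin 11.5° = 0.2672 / 0.1994 = 1.3404.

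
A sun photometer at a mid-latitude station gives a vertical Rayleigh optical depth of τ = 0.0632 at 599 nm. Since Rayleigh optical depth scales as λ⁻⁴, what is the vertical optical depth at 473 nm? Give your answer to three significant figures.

τ(473 nm) = τ(599 nm) × (599/473)⁴ = 0.0632 × (1.2664)⁴ = 0.0632 × 2.5720 = 0.1625.

0.163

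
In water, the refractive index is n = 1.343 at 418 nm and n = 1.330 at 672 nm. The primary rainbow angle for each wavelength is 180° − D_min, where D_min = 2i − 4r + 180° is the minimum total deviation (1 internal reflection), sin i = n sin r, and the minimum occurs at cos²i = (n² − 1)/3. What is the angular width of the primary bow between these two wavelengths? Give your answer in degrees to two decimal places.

At 418 nm (n = 1.343): cos²i = 0.26788 → i = 58.830°, r = 39.577°, D_min = 139.354°, rainbow angle = 40.646°.
At 672 nm (n = 1.330): cos²i = 0.25630 → i = 59.585°, r = 40.422°, D_min = 137.484°, rainbow angle = 42.516°.
Angular width = |40.646° − 42.516°| = 1.871°.

1.87°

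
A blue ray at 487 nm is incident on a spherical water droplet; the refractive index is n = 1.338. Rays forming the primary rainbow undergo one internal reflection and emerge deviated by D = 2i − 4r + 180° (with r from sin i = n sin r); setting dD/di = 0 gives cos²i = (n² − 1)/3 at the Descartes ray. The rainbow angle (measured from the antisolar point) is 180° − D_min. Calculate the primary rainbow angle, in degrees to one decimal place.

41.4°

cos²i = (1.79024 − 1)/3 = 0.26341; i = arccos(0.51324) = 59.120°.
sin r = sin 59.120°/1.338 = 0.64144; r = 39.899°.
D_min = 2·59.120° − 4·39.899° + 180° = 138.643°.
Rainbow angle = 180° − D_min = 41.357°.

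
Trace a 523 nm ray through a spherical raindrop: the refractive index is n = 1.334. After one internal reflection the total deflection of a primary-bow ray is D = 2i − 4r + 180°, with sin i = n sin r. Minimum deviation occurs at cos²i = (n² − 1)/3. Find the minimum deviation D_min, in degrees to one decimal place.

cos²i = (1.77956 − 1)/3 = 0.25985; i = arccos(0.50976) = 59.352°.
sin r = sin 59.352°/1.334 = 0.64492; r = 40.159°.
D_min = 2·59.352° − 4·40.159° + 180° = 138.067°.

138.1°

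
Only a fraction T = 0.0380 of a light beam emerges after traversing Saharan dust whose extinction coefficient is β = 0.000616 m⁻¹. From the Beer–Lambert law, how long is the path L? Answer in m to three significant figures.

Beer–Lambert: T = exp(−βL) ⇒ L = −ln(T)/β = −ln(0.0380)/0.000616 = 3.2702/0.000616 = 5309 m.

5310 m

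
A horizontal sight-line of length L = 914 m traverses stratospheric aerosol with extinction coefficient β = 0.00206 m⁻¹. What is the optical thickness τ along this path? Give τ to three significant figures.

τ = β·L = 0.00206 × 914 = 1.8828.

1.88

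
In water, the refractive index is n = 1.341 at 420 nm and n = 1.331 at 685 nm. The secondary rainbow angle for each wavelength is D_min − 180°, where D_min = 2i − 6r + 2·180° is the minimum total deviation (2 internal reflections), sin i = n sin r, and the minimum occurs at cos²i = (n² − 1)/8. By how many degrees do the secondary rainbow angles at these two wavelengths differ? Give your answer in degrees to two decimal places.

2.60°

At 420 nm (n = 1.341): cos²i = 0.09979 → i = 71.586°, r = 45.034°, D_min = 232.966°, rainbow angle = 52.966°.
At 685 nm (n = 1.331): cos²i = 0.09645 → i = 71.907°, r = 45.575°, D_min = 230.365°, rainbow angle = 50.365°.
Angular width = |52.966° − 50.365°| = 2.601°.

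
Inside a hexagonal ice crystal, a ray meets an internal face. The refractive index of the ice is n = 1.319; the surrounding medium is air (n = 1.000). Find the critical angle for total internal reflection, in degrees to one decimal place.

49.3°

sin θ_c = n_air / n = 1.000 / 1.319 = 0.7582.
θ_c = arcsin(0.7582) = 49.30°.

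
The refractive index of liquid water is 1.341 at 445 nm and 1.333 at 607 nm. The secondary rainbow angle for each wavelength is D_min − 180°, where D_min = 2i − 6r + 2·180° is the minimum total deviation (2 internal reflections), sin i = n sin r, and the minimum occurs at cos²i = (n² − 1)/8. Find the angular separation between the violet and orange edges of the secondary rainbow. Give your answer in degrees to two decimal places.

2.08°

At 445 nm (n = 1.341): cos²i = 0.09979 → i = 71.586°, r = 45.034°, D_min = 232.966°, rainbow angle = 52.966°.
At 607 nm (n = 1.333): cos²i = 0.09711 → i = 71.843°, r = 45.466°, D_min = 230.891°, rainbow angle = 50.891°.
Angular width = |52.966° − 50.891°| = 2.075°.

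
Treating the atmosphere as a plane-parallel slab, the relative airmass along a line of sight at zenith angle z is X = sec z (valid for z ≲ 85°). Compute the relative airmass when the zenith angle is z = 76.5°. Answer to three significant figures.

X = sec z = 1/cos 76.5° = 1/0.2334 = 4.2837.

4.28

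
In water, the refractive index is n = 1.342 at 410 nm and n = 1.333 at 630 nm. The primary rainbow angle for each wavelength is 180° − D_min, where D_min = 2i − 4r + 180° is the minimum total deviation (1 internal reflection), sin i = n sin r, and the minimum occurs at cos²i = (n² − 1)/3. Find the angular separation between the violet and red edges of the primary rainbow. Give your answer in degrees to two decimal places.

1.29°

At 410 nm (n = 1.342): cos²i = 0.26699 → i = 58.888°, r = 39.641°, D_min = 139.213°, rainbow angle = 40.787°.
At 630 nm (n = 1.333): cos²i = 0.25896 → i = 59.410°, r = 40.225°, D_min = 137.922°, rainbow angle = 42.078°.
Angular width = |40.787° − 42.078°| = 1.291°.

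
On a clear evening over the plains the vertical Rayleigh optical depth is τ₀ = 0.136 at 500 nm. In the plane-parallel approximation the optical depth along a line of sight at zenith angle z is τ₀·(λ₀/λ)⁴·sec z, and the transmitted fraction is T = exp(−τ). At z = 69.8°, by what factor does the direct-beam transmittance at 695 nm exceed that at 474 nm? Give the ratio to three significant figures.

Airmass: sec 69.8° = 2.8960.
τ(695 nm) = 0.136 × (500/695)⁴ × 2.8960 = 0.136 × 0.2679 × 2.8960 = 0.1055.
τ(474 nm) = 0.136 × (500/474)⁴ × 2.8960 = 0.136 × 1.2381 × 2.8960 = 0.4877.
T(695)/T(474) = exp(τ_B − τ_A) = exp(0.3821) = 1.4654.

1.47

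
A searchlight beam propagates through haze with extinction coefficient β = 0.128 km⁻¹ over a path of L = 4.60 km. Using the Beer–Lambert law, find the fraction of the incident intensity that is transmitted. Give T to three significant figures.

τ = β·L = 0.128 × 4.60 = 0.5888.
T = exp(−0.5888) = 0.5550.

0.555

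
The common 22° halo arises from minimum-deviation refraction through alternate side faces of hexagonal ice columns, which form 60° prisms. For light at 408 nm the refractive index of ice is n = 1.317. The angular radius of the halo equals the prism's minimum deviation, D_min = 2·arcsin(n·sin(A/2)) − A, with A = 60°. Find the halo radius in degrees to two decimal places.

22.37°

n·sin(A/2) = 1.317 × sin 30° = 1.317 × 0.5000 = 0.6585.
D_min = 2·arcsin(0.6585) − 60° = 2 × 41.186° − 60° = 22.371°.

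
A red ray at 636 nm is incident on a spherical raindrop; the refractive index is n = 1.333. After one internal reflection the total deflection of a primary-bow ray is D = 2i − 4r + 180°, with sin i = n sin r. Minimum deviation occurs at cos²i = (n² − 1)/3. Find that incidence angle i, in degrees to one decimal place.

59.4°

cos²i = (1.333² − 1)/3 = (1.77689 − 1)/3 = 0.25896.
cos i = 0.50888, so i = 59.410°.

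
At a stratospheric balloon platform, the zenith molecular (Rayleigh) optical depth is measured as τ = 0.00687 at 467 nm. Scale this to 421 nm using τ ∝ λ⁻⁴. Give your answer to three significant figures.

τ(421 nm) = τ(467 nm) × (467/421)⁴ = 0.00687 × (1.1093)⁴ = 0.00687 × 1.5140 = 0.0104.

0.0104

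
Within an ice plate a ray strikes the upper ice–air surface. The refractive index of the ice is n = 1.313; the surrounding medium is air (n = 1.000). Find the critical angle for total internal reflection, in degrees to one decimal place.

49.6°

sin θ_c = n_air / n = 1.000 / 1.313 = 0.7616.
θ_c = arcsin(0.7616) = 49.61°.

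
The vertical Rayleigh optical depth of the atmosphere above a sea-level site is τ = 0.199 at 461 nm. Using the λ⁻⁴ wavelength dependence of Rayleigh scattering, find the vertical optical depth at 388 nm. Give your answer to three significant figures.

0.397

τ(388 nm) = τ(461 nm) × (461/388)⁴ = 0.199 × (1.1881)⁴ = 0.199 × 1.9929 = 0.3966.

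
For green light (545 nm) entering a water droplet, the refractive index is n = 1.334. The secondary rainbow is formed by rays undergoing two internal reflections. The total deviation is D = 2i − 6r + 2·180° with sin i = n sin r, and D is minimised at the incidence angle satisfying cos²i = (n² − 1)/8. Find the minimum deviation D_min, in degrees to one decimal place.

cos²i = (1.77956 − 1)/8 = 0.09744; i = arccos(0.31216) = 71.810°.
sin r = sin 71.810°/1.334 = 0.71217; r = 45.411°.
D_min = 2·71.810° − 6·45.411° + 360° = 231.153°.

231.2°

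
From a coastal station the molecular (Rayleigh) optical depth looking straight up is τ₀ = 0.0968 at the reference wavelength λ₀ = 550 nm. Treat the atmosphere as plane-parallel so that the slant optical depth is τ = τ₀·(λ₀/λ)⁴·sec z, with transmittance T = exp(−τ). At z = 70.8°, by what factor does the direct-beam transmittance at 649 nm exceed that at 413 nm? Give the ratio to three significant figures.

2.17

Airmass: sec 70.8° = 3.0407.
τ(649 nm) = 0.0968 × (550/649)⁴ × 3.0407 = 0.0968 × 0.5158 × 3.0407 = 0.1518.
τ(413 nm) = 0.0968 × (550/413)⁴ × 3.0407 = 0.0968 × 3.1452 × 3.0407 = 0.9258.
T(649)/T(413) = exp(τ_B − τ_A) = exp(0.7740) = 2.1683.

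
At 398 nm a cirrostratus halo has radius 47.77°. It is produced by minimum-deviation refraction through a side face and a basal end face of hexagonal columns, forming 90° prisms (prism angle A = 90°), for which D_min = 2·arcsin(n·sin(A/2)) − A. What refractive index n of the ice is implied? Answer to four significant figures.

1.319

Rearranging: n = sin((D_min + A)/2) / sin(A/2).
(D_min + A)/2 = (47.77° + 90°)/2 = 68.885°.
n = sin 68.885° / sin 45° = 0.9329 / 0.7071 = 1.3193.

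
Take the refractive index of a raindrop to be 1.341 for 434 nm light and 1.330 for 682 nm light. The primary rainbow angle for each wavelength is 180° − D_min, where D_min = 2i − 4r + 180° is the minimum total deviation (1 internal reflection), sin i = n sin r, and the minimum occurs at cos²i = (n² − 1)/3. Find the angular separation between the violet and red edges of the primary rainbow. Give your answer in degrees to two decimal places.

1.59°

At 434 nm (n = 1.341): cos²i = 0.26609 → i = 58.946°, r = 39.705°, D_min = 139.071°, rainbow angle = 40.929°.
At 682 nm (n = 1.330): cos²i = 0.25630 → i = 59.585°, r = 40.422°, D_min = 137.484°, rainbow angle = 42.516°.
Angular width = |40.929° − 42.516°| = 1.588°.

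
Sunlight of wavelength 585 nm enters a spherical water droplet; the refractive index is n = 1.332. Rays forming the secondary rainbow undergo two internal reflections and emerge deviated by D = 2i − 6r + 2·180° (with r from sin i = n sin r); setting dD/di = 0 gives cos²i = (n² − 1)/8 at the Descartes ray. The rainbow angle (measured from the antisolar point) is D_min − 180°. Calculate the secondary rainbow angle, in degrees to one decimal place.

cos²i = (1.77422 − 1)/8 = 0.09678; i = arccos(0.31109) = 71.875°.
sin r = sin 71.875°/1.332 = 0.71350; r = 45.520°.
D_min = 2·71.875° − 6·45.520° + 360° = 230.628°.
Rainbow angle = D_min − 180° = 50.628°.

50.6°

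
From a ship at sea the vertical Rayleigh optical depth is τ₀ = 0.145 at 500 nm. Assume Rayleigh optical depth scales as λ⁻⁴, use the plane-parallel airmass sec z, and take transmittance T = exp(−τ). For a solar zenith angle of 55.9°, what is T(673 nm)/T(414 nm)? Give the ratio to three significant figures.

1.60

Airmass: sec 55.9° = 1.7837.
τ(673 nm) = 0.145 × (500/673)⁴ × 1.7837 = 0.145 × 0.3047 × 1.7837 = 0.0788.
τ(414 nm) = 0.145 × (500/414)⁴ × 1.7837 = 0.145 × 2.1275 × 1.7837 = 0.5503.
T(673)/T(414) = exp(τ_B − τ_A) = exp(0.4715) = 1.6023.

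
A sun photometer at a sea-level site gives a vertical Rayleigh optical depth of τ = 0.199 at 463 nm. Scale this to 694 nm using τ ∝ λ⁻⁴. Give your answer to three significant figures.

τ(694 nm) = τ(463 nm) × (463/694)⁴ = 0.199 × (0.6671)⁴ = 0.199 × 0.1981 = 0.0394.

0.0394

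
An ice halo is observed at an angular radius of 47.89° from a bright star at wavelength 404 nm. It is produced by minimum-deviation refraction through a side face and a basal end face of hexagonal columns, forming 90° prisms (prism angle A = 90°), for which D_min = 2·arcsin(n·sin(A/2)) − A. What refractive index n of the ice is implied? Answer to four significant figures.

1.320

Rearranging: n = sin((D_min + A)/2) / sin(A/2).
(D_min + A)/2 = (47.89° + 90°)/2 = 68.945°.
n = sin 68.945° / sin 45° = 0.9332 / 0.7071 = 1.3198.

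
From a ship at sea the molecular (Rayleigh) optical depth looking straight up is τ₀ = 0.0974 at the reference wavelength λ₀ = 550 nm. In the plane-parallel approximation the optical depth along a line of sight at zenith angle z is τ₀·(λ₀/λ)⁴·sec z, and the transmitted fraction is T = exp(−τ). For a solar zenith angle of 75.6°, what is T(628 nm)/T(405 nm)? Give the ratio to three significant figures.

Airmass: sec 75.6° = 4.0211.
τ(628 nm) = 0.0974 × (550/628)⁴ × 4.0211 = 0.0974 × 0.5883 × 4.0211 = 0.2304.
τ(405 nm) = 0.0974 × (550/405)⁴ × 4.0211 = 0.0974 × 3.4012 × 4.0211 = 1.3321.
T(628)/T(405) = exp(τ_B − τ_A) = exp(1.1017) = 3.0092.

3.01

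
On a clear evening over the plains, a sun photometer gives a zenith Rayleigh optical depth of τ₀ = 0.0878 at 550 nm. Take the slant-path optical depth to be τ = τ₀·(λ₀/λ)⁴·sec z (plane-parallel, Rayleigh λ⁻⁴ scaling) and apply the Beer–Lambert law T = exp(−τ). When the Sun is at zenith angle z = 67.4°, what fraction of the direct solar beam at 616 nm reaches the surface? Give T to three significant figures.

0.865

sec 67.4° = 2.6022.
τ = 0.0878 × (550/616)⁴ × 2.6022 = 0.0878 × 0.6355 × 2.6022 = 0.1452.
T = exp(−0.1452) = 0.8649.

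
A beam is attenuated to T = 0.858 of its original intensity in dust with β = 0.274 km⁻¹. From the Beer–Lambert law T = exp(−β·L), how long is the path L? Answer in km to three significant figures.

0.559 km

Beer–Lambert: T = exp(−βL) ⇒ L = −ln(T)/β = −ln(0.858)/0.274 = 0.1532/0.274 = 0.5589 km.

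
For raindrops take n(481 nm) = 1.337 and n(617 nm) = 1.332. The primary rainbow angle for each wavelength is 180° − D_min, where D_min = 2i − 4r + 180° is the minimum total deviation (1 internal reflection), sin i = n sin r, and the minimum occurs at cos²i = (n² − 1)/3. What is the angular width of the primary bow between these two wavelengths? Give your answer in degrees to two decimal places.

At 481 nm (n = 1.337): cos²i = 0.26252 → i = 59.178°, r = 39.964°, D_min = 138.500°, rainbow angle = 41.500°.
At 617 nm (n = 1.332): cos²i = 0.25807 → i = 59.469°, r = 40.290°, D_min = 137.776°, rainbow angle = 42.224°.
Angular width = |41.500° − 42.224°| = 0.724°.

0.72°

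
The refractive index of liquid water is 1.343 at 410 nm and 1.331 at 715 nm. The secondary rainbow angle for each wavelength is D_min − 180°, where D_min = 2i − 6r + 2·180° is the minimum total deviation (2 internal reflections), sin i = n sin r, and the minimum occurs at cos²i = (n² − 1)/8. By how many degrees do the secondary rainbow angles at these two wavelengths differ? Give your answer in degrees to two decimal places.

At 410 nm (n = 1.343): cos²i = 0.10046 → i = 71.522°, r = 44.928°, D_min = 233.478°, rainbow angle = 53.478°.
At 715 nm (n = 1.331): cos²i = 0.09645 → i = 71.907°, r = 45.575°, D_min = 230.365°, rainbow angle = 50.365°.
Angular width = |53.478° − 50.365°| = 3.113°.

3.11°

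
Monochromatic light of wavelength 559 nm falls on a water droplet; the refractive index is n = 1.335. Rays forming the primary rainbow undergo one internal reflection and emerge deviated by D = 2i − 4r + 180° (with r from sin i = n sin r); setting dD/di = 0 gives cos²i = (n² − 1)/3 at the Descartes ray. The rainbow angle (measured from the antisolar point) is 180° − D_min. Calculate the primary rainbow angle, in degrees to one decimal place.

41.8°

cos²i = (1.78222 − 1)/3 = 0.26074; i = arccos(0.51063) = 59.294°.
sin r = sin 59.294°/1.335 = 0.64405; r = 40.094°.
D_min = 2·59.294° − 4·40.094° + 180° = 138.212°.
Rainbow angle = 180° − D_min = 41.788°.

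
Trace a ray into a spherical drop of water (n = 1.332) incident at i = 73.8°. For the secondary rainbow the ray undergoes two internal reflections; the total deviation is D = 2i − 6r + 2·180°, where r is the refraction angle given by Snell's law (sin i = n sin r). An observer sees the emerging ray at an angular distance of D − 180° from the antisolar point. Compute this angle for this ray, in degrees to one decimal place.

50.8°

sin r = sin 73.8° / 1.332 = 0.9603/1.332 = 0.7209; r = 46.13°.
D = 2·73.8° − 6·46.13° + 2·180° = 147.60° − 276.79° + 360° = 230.81°.
Angle from antisolar point = D − 180° = 50.81°.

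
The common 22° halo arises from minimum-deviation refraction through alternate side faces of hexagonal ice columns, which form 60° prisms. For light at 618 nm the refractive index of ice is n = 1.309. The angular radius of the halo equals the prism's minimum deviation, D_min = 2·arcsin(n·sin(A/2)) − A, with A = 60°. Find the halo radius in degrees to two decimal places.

n·sin(A/2) = 1.309 × sin 30° = 1.309 × 0.5000 = 0.6545.
D_min = 2·arcsin(0.6545) − 60° = 2 × 40.882° − 60° = 21.763°.

21.76°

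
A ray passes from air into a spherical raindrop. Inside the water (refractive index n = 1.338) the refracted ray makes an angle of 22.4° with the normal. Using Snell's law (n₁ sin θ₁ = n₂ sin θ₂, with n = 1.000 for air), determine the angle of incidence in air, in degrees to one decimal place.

30.7°

Snell: sin θ_i = n · sin θ_r = 1.338 × sin 22.4° = 1.338 × 0.3811 = 0.5099.
θ_i = arcsin(0.5099) = 30.66°.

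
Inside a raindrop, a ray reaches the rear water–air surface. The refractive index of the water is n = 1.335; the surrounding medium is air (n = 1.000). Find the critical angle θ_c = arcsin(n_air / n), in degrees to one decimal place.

48.5°

sin θ_c = n_air / n = 1.000 / 1.335 = 0.7491.
θ_c = arcsin(0.7491) = 48.51°.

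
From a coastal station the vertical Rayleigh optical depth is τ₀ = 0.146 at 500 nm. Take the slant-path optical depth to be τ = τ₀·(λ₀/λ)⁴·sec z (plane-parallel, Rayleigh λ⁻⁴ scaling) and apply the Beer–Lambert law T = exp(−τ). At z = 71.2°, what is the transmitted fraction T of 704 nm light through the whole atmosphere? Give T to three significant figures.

0.891

sec 71.2° = 3.1030.
τ = 0.146 × (500/704)⁴ × 3.1030 = 0.146 × 0.2544 × 3.1030 = 0.1153.
T = exp(−0.1153) = 0.8911.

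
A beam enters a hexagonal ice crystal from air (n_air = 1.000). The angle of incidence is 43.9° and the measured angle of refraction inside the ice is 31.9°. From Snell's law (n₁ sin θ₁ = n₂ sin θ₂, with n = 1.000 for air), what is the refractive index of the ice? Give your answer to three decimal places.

1.312

n = sin θ_i / sin θ_r = sin 43.9° / sin 31.9° = 0.6934 / 0.5284 = 1.3122.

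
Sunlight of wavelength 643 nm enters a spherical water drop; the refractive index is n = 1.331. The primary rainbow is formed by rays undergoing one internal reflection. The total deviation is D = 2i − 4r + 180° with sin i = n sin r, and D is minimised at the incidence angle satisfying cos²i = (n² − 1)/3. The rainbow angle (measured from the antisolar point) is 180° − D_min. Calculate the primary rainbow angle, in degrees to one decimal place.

cos²i = (1.77156 − 1)/3 = 0.25719; i = arccos(0.50714) = 59.527°.
sin r = sin 59.527°/1.331 = 0.64753; r = 40.356°.
D_min = 2·59.527° − 4·40.356° + 180° = 137.630°.
Rainbow angle = 180° − D_min = 42.370°.

42.4°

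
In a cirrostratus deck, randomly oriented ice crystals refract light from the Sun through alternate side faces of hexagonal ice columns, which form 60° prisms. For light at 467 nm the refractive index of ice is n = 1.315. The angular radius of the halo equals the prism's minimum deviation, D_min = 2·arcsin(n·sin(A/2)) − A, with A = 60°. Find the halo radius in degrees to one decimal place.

n·sin(A/2) = 1.315 × sin 30° = 1.315 × 0.5000 = 0.6575.
D_min = 2·arcsin(0.6575) − 60° = 2 × 41.109° − 60° = 22.219°.

22.2°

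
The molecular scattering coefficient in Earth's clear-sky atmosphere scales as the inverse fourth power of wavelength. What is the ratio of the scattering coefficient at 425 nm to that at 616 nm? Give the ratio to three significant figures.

Rayleigh scattering ∝ λ⁻⁴, so the ratio of coefficients is the inverse fourth power of the wavelength ratio.
σ(425)/σ(616) = (616/425)⁴ = (1.4494)⁴ = 4.413.

4.41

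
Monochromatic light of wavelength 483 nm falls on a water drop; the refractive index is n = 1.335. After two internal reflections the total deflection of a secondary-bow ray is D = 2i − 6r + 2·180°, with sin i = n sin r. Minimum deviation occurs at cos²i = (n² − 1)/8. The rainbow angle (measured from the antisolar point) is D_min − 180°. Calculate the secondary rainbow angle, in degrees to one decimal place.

51.4°

cos²i = (1.78222 − 1)/8 = 0.09778; i = arccos(0.31269) = 71.778°.
sin r = sin 71.778°/1.335 = 0.71150; r = 45.357°.
D_min = 2·71.778° − 6·45.357° + 360° = 231.414°.
Rainbow angle = D_min − 180° = 51.414°.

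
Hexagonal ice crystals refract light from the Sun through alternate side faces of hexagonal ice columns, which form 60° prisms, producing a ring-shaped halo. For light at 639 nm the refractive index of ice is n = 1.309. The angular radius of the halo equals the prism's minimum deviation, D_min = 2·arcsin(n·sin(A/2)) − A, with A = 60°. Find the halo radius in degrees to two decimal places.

n·sin(A/2) = 1.309 × sin 30° = 1.309 × 0.5000 = 0.6545.
D_min = 2·arcsin(0.6545) − 60° = 2 × 40.882° − 60° = 21.763°.

21.76°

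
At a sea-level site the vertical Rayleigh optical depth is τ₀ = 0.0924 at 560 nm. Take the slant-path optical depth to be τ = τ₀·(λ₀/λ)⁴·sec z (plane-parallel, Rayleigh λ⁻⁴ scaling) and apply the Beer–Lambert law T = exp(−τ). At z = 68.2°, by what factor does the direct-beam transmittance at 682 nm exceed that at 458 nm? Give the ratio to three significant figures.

1.56

Airmass: sec 68.2° = 2.6927.
τ(682 nm) = 0.0924 × (560/682)⁴ × 2.6927 = 0.0924 × 0.4546 × 2.6927 = 0.1131.
τ(458 nm) = 0.0924 × (560/458)⁴ × 2.6927 = 0.0924 × 2.2351 × 2.6927 = 0.5561.
T(682)/T(458) = exp(τ_B − τ_A) = exp(0.4430) = 1.5574.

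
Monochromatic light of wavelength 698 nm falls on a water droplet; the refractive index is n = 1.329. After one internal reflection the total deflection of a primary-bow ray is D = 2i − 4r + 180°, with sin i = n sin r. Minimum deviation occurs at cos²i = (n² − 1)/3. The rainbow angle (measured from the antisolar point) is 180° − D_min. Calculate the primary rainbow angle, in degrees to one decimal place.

42.7°

cos²i = (1.76624 − 1)/3 = 0.25541; i = arccos(0.50538) = 59.643°.
sin r = sin 59.643°/1.329 = 0.64928; r = 40.487°.
D_min = 2·59.643° − 4·40.487° + 180° = 137.337°.
Rainbow angle = 180° − D_min = 42.663°.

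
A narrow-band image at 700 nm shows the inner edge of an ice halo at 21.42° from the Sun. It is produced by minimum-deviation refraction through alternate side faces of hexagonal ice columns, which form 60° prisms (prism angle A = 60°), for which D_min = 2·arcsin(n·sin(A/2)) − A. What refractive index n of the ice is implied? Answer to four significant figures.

Rearranging: n = sin((D_min + A)/2) / sin(A/2).
(D_min + A)/2 = (21.42° + 60°)/2 = 40.710°.
n = sin 40.710° / sin 30° = 0.6522 / 0.5000 = 1.3045.

1.304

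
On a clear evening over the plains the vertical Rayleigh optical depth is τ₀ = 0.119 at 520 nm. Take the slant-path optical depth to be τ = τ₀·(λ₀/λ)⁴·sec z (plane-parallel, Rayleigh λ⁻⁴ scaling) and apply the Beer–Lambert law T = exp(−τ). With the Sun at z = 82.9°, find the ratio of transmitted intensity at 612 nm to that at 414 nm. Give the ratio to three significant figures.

Airmass: sec 82.9° = 8.0905.
τ(612 nm) = 0.119 × (520/612)⁴ × 8.0905 = 0.119 × 0.5212 × 8.0905 = 0.5018.
τ(414 nm) = 0.119 × (520/414)⁴ × 8.0905 = 0.119 × 2.4889 × 8.0905 = 2.3963.
T(612)/T(414) = exp(τ_B − τ_A) = exp(1.8945) = 6.6490.

6.65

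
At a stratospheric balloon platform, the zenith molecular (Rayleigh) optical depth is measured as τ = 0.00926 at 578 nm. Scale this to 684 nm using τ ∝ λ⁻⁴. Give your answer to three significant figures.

τ(684 nm) = τ(578 nm) × (578/684)⁴ = 0.00926 × (0.8450)⁴ = 0.00926 × 0.5099 = 0.0047.

0.00472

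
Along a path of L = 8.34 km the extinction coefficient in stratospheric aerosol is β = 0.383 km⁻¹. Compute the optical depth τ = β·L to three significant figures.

3.19

τ = β·L = 0.383 × 8.34 = 3.1942.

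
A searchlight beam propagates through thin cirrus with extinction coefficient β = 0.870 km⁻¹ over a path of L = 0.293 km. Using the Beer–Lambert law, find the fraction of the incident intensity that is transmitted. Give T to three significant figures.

τ = β·L = 0.870 × 0.293 = 0.2549.
T = exp(−0.2549) = 0.7750.

0.775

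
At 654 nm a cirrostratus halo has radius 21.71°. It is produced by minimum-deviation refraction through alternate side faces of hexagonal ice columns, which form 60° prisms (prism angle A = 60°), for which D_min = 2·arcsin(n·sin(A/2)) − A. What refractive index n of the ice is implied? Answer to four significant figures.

Rearranging: n = sin((D_min + A)/2) / sin(A/2).
(D_min + A)/2 = (21.71° + 60°)/2 = 40.855°.
n = sin 40.855° / sin 30° = 0.6541 / 0.5000 = 1.3083.

1.308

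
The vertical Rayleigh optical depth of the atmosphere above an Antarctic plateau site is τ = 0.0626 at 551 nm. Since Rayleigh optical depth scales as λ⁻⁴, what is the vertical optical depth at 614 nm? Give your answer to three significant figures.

τ(614 nm) = τ(551 nm) × (551/614)⁴ = 0.0626 × (0.8974)⁴ = 0.0626 × 0.6485 = 0.0406.

0.0406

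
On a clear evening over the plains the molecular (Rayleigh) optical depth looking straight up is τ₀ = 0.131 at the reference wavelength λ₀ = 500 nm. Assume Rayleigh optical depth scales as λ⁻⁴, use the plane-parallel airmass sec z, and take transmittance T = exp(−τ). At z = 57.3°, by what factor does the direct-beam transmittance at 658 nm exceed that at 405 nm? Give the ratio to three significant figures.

Airmass: sec 57.3° = 1.8510.
τ(658 nm) = 0.131 × (500/658)⁴ × 1.8510 = 0.131 × 0.3334 × 1.8510 = 0.0808.
τ(405 nm) = 0.131 × (500/405)⁴ × 1.8510 = 0.131 × 2.3231 × 1.8510 = 0.5633.
T(658)/T(405) = exp(τ_B − τ_A) = exp(0.4825) = 1.6201.

1.62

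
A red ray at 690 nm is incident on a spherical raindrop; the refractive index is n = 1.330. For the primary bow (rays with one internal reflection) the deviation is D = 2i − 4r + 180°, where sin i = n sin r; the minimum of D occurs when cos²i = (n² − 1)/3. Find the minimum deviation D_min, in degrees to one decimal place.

cos²i = (1.76890 − 1)/3 = 0.25630; i = arccos(0.50626) = 59.585°.
sin r = sin 59.585°/1.330 = 0.64841; r = 40.422°.
D_min = 2·59.585° − 4·40.422° + 180° = 137.484°.

137.5°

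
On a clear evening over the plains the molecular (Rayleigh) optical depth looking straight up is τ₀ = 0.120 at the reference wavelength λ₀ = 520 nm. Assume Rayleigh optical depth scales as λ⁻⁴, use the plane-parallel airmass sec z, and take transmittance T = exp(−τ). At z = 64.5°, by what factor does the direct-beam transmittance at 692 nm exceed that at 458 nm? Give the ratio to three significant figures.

Airmass: sec 64.5° = 2.3228.
τ(692 nm) = 0.120 × (520/692)⁴ × 2.3228 = 0.120 × 0.3189 × 2.3228 = 0.0889.
τ(458 nm) = 0.120 × (520/458)⁴ × 2.3228 = 0.120 × 1.6617 × 2.3228 = 0.4632.
T(692)/T(458) = exp(τ_B − τ_A) = exp(0.3743) = 1.4540.

1.45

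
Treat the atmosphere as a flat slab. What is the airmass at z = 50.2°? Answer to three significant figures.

1.56

X = sec z = 1/cos 50.2° = 1/0.6401 = 1.5622.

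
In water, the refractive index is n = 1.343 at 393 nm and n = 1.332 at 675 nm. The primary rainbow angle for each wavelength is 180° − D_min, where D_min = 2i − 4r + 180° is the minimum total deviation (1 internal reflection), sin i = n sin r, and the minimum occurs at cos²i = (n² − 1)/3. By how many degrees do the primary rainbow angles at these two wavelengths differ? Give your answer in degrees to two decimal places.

At 393 nm (n = 1.343): cos²i = 0.26788 → i = 58.830°, r = 39.577°, D_min = 139.354°, rainbow angle = 40.646°.
At 675 nm (n = 1.332): cos²i = 0.25807 → i = 59.469°, r = 40.290°, D_min = 137.776°, rainbow angle = 42.224°.
Angular width = |40.646° − 42.224°| = 1.578°.

1.58°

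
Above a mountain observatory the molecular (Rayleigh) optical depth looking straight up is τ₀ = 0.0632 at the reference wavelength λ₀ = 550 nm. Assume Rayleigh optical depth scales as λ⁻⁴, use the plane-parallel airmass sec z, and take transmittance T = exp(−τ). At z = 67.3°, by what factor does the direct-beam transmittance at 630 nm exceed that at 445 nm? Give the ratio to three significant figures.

Airmass: sec 67.3° = 2.5913.
τ(630 nm) = 0.0632 × (550/630)⁴ × 2.5913 = 0.0632 × 0.5809 × 2.5913 = 0.0951.
τ(445 nm) = 0.0632 × (550/445)⁴ × 2.5913 = 0.0632 × 2.3335 × 2.5913 = 0.3822.
T(630)/T(445) = exp(τ_B − τ_A) = exp(0.2870) = 1.3325.

1.33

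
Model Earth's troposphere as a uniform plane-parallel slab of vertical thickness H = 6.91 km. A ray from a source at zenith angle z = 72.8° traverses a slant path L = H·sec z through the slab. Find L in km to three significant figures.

23.4 km

sec z = 1/cos 72.8° = 3.3817.
L = 6.91 × 3.3817 = 23.368 km.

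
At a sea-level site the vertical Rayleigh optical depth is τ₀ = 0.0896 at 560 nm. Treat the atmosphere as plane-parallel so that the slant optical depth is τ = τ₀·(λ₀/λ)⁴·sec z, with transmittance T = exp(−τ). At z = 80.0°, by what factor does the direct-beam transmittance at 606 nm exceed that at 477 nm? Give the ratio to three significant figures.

1.83

Airmass: sec 80.0° = 5.7588.
τ(606 nm) = 0.0896 × (560/606)⁴ × 5.7588 = 0.0896 × 0.7292 × 5.7588 = 0.3763.
τ(477 nm) = 0.0896 × (560/477)⁴ × 5.7588 = 0.0896 × 1.8997 × 5.7588 = 0.9802.
T(606)/T(477) = exp(τ_B − τ_A) = exp(0.6039) = 1.8293.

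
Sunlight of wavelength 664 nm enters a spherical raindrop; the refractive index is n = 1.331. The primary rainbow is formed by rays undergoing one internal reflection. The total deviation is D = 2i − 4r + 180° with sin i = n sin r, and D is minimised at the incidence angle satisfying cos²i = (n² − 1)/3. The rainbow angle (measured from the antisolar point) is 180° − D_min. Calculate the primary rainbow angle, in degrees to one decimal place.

cos²i = (1.77156 − 1)/3 = 0.25719; i = arccos(0.50714) = 59.527°.
sin r = sin 59.527°/1.331 = 0.64753; r = 40.356°.
D_min = 2·59.527° − 4·40.356° + 180° = 137.630°.
Rainbow angle = 180° − D_min = 42.370°.

42.4°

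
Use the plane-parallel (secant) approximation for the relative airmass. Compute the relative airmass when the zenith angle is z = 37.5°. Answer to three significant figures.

X = sec z = 1/cos 37.5° = 1/0.7934 = 1.2605.

1.26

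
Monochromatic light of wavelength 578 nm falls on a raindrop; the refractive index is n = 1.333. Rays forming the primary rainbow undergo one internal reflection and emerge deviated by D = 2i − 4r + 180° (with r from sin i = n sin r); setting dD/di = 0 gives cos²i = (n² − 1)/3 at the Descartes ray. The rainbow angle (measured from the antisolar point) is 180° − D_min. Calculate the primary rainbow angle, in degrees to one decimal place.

42.1°

cos²i = (1.77689 − 1)/3 = 0.25896; i = arccos(0.50888) = 59.410°.
sin r = sin 59.410°/1.333 = 0.64579; r = 40.225°.
D_min = 2·59.410° − 4·40.225° + 180° = 137.922°.
Rainbow angle = 180° − D_min = 42.078°.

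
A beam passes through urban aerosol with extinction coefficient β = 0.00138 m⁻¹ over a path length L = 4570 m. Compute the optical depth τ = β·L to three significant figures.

τ = β·L = 0.00138 × 4570 = 6.3066.

6.31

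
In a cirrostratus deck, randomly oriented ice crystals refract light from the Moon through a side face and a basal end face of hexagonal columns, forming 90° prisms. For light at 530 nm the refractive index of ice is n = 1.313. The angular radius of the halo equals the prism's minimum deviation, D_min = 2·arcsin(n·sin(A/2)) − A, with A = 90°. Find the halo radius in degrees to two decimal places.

n·sin(A/2) = 1.313 × sin 45° = 1.313 × 0.7071 = 0.9284.
D_min = 2·arcsin(0.9284) − 90° = 2 × 68.192° − 90° = 46.383°.

46.38°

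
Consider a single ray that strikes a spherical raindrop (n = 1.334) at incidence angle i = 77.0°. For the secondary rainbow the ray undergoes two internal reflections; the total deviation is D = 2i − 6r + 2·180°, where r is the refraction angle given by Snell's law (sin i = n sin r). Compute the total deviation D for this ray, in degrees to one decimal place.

232.5°

sin r = sin 77.0° / 1.334 = 0.9744/1.334 = 0.7304; r = 46.92°.
D = 2·77.0° − 6·46.92° + 2·180° = 154.00° − 281.53° + 360° = 232.47°.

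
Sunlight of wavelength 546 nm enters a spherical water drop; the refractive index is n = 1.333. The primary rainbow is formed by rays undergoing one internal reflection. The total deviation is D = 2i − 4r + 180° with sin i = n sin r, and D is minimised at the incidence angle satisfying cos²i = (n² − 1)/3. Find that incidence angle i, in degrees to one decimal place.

cos²i = (1.333² − 1)/3 = (1.77689 − 1)/3 = 0.25896.
cos i = 0.50888, so i = 59.410°.

59.4°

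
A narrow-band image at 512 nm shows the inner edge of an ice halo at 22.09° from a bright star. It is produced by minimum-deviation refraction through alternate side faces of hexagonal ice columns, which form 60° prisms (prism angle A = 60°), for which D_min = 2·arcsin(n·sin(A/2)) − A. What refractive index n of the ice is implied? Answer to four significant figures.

1.313

Rearranging: n = sin((D_min + A)/2) / sin(A/2).
(D_min + A)/2 = (22.09° + 60°)/2 = 41.045°.
n = sin 41.045° / sin 30° = 0.6567 / 0.5000 = 1.3133.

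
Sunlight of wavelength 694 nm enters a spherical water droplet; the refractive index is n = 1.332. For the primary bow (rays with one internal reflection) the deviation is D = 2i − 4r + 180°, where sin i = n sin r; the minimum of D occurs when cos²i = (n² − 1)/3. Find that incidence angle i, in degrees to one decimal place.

59.5°

cos²i = (1.332² − 1)/3 = (1.77422 − 1)/3 = 0.25807.
cos i = 0.50801, so i = 59.469°.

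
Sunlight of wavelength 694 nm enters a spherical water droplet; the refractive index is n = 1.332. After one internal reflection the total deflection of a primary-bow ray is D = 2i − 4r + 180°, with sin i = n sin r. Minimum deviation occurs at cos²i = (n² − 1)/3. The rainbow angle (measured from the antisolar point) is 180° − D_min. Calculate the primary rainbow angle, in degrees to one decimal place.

42.2°

cos²i = (1.77422 − 1)/3 = 0.25807; i = arccos(0.50801) = 59.469°.
sin r = sin 59.469°/1.332 = 0.64666; r = 40.290°.
D_min = 2·59.469° − 4·40.290° + 180° = 137.776°.
Rainbow angle = 180° − D_min = 42.224°.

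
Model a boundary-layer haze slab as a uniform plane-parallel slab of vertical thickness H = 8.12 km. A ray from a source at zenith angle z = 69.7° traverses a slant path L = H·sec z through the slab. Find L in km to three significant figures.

23.4 km

sec z = 1/cos 69.7° = 2.8824.
L = 8.12 × 2.8824 = 23.405 km.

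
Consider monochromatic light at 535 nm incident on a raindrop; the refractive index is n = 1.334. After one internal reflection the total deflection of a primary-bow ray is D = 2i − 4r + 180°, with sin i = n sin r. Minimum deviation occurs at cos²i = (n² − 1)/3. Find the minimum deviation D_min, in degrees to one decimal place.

cos²i = (1.77956 − 1)/3 = 0.25985; i = arccos(0.50976) = 59.352°.
sin r = sin 59.352°/1.334 = 0.64492; r = 40.159°.
D_min = 2·59.352° − 4·40.159° + 180° = 138.067°.

138.1°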